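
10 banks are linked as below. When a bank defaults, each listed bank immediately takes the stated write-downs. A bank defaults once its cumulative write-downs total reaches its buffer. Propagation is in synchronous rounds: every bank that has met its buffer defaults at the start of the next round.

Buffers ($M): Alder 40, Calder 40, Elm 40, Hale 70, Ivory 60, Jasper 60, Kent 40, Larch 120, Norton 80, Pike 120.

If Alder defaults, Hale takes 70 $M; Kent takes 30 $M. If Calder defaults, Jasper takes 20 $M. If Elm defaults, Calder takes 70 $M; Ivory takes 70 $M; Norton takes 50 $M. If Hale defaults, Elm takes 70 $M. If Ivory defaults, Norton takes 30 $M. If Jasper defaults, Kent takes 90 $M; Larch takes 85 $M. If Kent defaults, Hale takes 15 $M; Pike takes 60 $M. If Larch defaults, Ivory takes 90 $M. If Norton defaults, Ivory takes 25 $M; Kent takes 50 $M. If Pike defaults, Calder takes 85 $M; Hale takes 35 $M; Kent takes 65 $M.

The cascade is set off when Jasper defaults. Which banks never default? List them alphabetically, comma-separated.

Alder, Calder, Elm, Hale, Ivory, Larch, Norton, Pike

Round 1 — Jasper defaults (initial).
  Kent: +90 → 90 ≥ 40
  Larch: +85 → 85 < 120
Round 2 — Kent defaults.
  Hale: +15 → 15 < 70
  Pike: +60 → 60 < 120
No further defaults.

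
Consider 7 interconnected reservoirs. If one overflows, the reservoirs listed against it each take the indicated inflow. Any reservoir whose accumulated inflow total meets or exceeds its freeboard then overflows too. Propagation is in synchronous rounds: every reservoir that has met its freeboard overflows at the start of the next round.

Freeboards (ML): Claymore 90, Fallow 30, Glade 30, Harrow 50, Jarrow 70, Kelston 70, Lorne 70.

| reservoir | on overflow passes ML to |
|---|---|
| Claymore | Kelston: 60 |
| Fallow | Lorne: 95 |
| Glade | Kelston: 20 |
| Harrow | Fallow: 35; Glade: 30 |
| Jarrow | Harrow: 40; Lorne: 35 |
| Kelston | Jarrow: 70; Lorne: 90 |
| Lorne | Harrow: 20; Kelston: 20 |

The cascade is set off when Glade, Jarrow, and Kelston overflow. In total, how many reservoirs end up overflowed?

Round 1 — Glade, Jarrow, Kelston overflow (initial).
  Harrow: +40 → 40 < 50
  Lorne: +35+90 → 125 ≥ 70
Round 2 — Lorne overflows.
  Harrow: +20 → 60 ≥ 50
Round 3 — Harrow overflows.
  Fallow: +35 → 35 ≥ 30
Round 4 — Fallow overflows.
No further overflows.

6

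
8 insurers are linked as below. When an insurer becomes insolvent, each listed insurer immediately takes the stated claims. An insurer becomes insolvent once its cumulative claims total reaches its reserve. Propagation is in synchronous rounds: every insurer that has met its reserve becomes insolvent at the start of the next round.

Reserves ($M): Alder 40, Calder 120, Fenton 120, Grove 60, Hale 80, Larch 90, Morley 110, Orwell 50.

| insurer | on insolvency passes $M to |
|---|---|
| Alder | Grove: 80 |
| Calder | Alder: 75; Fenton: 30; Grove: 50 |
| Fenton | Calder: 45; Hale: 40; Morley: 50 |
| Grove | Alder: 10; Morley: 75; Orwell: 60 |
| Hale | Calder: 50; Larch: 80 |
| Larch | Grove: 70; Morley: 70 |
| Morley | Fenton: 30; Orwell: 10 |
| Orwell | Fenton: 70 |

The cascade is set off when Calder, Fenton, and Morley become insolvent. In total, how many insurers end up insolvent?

Round 1 — Calder, Fenton, Morley become insolvent (initial).
  Alder: +75 → 75 ≥ 40
  Grove: +50 → 50 < 60
  Hale: +40 → 40 < 80
  Orwell: +10 → 10 < 50
Round 2 — Alder becomes insolvent.
  Grove: +80 → 130 ≥ 60
Round 3 — Grove becomes insolvent.
  Orwell: +60 → 70 ≥ 50
Round 4 — Orwell becomes insolvent.
No further insolvencies.

6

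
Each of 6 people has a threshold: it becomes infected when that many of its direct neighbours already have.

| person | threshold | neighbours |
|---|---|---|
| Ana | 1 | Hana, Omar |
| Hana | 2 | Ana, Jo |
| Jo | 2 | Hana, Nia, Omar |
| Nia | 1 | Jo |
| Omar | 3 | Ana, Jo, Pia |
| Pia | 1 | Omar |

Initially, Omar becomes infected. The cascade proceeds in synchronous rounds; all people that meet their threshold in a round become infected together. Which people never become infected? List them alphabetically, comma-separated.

Round 1 — Omar becomes infected (initial).
Round 2 — checking thresholds:
  Ana: 1 of 2 neighbours ≥ 1, becomes infected.
  Jo: 1 of 3 neighbours < 2, not yet.
  Pia: 1 of 1 neighbours ≥ 1, becomes infected.
Round 3 — no new infections; cascade stops.

Hana, Jo, Nia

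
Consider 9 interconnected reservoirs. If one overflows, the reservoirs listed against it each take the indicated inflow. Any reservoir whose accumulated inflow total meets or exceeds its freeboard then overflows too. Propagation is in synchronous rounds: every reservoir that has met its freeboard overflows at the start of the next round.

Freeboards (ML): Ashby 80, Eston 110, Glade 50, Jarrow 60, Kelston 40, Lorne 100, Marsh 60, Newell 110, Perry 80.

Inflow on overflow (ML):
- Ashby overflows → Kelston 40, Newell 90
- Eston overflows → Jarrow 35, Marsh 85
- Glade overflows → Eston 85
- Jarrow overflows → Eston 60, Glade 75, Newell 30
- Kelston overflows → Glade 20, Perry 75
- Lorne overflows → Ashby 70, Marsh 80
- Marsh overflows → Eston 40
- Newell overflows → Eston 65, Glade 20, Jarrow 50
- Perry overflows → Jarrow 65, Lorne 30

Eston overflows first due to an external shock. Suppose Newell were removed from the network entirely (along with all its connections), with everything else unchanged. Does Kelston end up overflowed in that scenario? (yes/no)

With Newell removed:
Round 1 — Eston overflows (initial).
  Jarrow: +35 → 35 < 60
  Marsh: +85 → 85 ≥ 60
Round 2 — Marsh overflows.
No further overflows.

no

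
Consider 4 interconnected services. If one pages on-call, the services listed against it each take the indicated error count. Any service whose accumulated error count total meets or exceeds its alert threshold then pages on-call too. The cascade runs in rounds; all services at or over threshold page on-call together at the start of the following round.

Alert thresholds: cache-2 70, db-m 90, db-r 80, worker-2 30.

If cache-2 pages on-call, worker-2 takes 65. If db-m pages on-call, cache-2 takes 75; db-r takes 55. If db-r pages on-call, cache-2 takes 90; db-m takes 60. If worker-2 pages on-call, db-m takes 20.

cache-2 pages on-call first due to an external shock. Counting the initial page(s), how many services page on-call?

2

Round 1 — cache-2 pages on-call (initial).
  worker-2: +65 → 65 ≥ 30
Round 2 — worker-2 pages on-call.
  db-m: +20 → 20 < 90
No further pages.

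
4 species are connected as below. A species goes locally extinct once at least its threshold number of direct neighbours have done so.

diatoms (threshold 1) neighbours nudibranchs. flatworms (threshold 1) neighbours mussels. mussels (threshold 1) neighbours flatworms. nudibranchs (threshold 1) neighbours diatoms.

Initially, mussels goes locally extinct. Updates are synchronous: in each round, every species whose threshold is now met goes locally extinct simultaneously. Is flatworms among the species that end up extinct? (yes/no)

yes

Round 1 — mussels goes locally extinct (initial).
Round 2 — checking thresholds:
  flatworms: 1 of 1 neighbours ≥ 1, goes locally extinct.
Round 3 — no new extinctions; cascade stops.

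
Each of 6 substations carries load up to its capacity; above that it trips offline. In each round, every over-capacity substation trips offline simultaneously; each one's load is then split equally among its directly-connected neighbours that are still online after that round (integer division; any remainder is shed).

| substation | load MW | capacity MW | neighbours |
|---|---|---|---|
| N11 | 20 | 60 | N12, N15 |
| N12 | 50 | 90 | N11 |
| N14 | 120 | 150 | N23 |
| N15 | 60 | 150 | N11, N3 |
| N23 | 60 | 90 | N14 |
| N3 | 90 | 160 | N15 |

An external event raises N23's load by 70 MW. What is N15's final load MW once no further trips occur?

60

Round 1 — N23 at 130 > 90. N23 trips offline.
  N23 sheds 130 MW to N14: 130 each.
    N14: 120+130 = 250 > 150
Round 2 — N14 trips offline.
  N14 sheds 250 MW: no online neighbours, lost.
No further trips.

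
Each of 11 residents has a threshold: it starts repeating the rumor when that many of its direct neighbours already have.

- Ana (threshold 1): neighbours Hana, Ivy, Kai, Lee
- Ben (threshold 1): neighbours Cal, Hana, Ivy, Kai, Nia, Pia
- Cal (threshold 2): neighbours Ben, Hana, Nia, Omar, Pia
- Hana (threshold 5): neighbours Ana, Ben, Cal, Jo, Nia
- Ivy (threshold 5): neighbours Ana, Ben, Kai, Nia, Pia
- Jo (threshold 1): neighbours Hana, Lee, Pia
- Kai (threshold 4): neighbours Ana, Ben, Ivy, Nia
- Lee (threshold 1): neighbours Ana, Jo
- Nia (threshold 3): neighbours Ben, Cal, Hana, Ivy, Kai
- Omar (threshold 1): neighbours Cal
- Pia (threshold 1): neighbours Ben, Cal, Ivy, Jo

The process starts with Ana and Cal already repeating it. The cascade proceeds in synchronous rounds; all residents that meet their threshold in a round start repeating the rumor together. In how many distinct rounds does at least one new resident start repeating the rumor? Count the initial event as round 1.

Round 1 — Ana, Cal start repeating the rumor (initial).
Round 2 — checking thresholds:
  Ben: 1 of 6 neighbours ≥ 1, starts repeating the rumor.
  Hana: 2 of 5 neighbours < 5, holds.
  Ivy: 1 of 5 neighbours < 5, holds.
  Kai: 1 of 4 neighbours < 4, holds.
  Lee: 1 of 2 neighbours ≥ 1, starts repeating the rumor.
  Nia: 1 of 5 neighbours < 3, holds.
  Omar: 1 of 1 neighbours ≥ 1, starts repeating the rumor.
  Pia: 1 of 4 neighbours ≥ 1, starts repeating the rumor.
Round 3 — checking thresholds:
  Hana: 3 of 5 neighbours < 5, holds.
  Ivy: 3 of 5 neighbours < 5, holds.
  Jo: 2 of 3 neighbours ≥ 1, starts repeating the rumor.
  Kai: 2 of 4 neighbours < 4, holds.
  Nia: 2 of 5 neighbours < 3, holds.
Round 4 — no new spreads; cascade stops.

3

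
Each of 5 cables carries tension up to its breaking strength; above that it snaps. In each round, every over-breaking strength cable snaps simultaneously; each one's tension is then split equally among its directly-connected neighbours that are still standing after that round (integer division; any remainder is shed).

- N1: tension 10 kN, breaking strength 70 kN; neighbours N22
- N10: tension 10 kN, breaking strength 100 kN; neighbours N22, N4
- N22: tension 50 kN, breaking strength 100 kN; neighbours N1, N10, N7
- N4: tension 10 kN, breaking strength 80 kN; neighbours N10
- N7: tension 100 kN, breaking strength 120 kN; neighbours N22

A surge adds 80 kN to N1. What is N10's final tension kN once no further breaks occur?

80

Round 1 — N1 at 90 > 70. N1 snaps.
  N1 sheds 90 kN to N22: 90 each.
    N22: 50+90 = 140 > 100
Round 2 — N22 snaps.
  N22 sheds 140 kN to N10, N7: 70 each.
    N10: 10+70 = 80 ≤ 100
    N7: 100+70 = 170 > 120
Round 3 — N7 snaps.
  N7 sheds 170 kN: no online neighbours, lost.
No further breaks.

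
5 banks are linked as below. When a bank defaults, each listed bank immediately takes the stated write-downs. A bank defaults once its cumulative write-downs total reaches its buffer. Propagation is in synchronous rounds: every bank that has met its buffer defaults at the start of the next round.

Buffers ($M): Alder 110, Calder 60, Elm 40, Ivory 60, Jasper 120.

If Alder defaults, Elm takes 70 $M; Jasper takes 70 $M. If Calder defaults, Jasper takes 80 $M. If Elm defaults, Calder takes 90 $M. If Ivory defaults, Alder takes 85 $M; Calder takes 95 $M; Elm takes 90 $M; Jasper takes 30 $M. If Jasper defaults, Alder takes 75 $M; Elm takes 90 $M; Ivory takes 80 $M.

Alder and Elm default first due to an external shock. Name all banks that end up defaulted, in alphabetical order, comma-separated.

Alder, Calder, Elm, Ivory, Jasper

Round 1 — Alder, Elm default (initial).
  Calder: +90 → 90 ≥ 60
  Jasper: +70 → 70 < 120
Round 2 — Calder defaults.
  Jasper: +80 → 150 ≥ 120
Round 3 — Jasper defaults.
  Ivory: +80 → 80 ≥ 60
Round 4 — Ivory defaults.
No further defaults.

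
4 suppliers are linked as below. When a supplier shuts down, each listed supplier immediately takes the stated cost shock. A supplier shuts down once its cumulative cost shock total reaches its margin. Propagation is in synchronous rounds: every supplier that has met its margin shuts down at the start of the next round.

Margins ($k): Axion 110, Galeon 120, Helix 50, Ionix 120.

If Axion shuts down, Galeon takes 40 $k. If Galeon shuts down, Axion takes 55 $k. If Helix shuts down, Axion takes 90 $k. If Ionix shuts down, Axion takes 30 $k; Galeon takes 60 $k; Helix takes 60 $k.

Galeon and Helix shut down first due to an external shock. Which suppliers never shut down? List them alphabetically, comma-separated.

Round 1 — Galeon, Helix shut down (initial).
  Axion: +55+90 → 145 ≥ 110
Round 2 — Axion shuts down.
No further shutdowns.

Ionix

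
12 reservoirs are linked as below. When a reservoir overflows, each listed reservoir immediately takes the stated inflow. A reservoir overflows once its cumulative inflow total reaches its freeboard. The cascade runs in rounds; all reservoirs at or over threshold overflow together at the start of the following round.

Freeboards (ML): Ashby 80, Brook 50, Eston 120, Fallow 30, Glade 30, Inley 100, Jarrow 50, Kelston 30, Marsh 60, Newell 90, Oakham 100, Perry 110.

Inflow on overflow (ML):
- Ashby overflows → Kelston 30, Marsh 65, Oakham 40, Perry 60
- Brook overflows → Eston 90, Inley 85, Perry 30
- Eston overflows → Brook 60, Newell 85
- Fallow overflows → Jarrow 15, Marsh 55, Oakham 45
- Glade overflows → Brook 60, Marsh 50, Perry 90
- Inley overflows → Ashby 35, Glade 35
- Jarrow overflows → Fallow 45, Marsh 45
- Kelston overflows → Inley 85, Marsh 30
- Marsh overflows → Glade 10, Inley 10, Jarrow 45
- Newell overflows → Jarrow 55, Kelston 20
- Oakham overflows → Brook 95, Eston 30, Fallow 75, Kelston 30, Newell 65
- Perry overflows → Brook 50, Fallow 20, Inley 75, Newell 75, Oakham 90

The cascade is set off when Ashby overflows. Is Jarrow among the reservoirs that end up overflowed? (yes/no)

no

Round 1 — Ashby overflows (initial).
  Kelston: +30 → 30 ≥ 30
  Marsh: +65 → 65 ≥ 60
  Oakham: +40 → 40 < 100
  Perry: +60 → 60 < 110
Round 2 — Kelston, Marsh overflow.
  Glade: +10 → 10 < 30
  Inley: +85+10 → 95 < 100
  Jarrow: +45 → 45 < 50
No further overflows.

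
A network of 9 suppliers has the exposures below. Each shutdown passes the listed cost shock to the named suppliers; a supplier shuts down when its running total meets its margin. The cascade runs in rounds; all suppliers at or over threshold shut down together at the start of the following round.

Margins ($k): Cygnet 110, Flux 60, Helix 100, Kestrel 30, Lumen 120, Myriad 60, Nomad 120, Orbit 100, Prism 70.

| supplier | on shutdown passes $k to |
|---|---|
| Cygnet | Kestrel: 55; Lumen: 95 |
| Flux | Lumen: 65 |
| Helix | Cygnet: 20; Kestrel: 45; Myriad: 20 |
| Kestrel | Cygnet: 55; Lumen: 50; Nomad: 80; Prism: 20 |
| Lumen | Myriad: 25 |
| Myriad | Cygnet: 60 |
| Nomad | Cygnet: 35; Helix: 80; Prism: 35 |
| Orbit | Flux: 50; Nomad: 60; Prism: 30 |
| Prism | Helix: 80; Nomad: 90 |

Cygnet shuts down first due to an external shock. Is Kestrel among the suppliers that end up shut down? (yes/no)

yes

Round 1 — Cygnet shuts down (initial).
  Kestrel: +55 → 55 ≥ 30
  Lumen: +95 → 95 < 120
Round 2 — Kestrel shuts down.
  Lumen: +50 → 145 ≥ 120
  Nomad: +80 → 80 < 120
  Prism: +20 → 20 < 70
Round 3 — Lumen shuts down.
  Myriad: +25 → 25 < 60
No further shutdowns.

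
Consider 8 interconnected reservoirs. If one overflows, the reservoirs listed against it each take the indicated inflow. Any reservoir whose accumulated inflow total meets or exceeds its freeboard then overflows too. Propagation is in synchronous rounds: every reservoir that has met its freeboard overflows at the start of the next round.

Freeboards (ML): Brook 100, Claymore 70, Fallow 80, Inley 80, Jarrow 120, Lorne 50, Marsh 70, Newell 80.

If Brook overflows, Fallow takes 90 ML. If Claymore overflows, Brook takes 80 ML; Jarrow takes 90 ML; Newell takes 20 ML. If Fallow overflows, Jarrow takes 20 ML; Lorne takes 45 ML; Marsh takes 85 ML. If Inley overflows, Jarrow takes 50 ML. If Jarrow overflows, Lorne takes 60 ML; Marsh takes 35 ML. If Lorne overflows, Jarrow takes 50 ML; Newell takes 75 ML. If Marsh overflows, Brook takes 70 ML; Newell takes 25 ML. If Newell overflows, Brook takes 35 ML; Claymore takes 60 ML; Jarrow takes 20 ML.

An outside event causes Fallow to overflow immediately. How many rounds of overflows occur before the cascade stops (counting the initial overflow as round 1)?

2

Round 1 — Fallow overflows (initial).
  Jarrow: +20 → 20 < 120
  Lorne: +45 → 45 < 50
  Marsh: +85 → 85 ≥ 70
Round 2 — Marsh overflows.
  Brook: +70 → 70 < 100
  Newell: +25 → 25 < 80
No further overflows.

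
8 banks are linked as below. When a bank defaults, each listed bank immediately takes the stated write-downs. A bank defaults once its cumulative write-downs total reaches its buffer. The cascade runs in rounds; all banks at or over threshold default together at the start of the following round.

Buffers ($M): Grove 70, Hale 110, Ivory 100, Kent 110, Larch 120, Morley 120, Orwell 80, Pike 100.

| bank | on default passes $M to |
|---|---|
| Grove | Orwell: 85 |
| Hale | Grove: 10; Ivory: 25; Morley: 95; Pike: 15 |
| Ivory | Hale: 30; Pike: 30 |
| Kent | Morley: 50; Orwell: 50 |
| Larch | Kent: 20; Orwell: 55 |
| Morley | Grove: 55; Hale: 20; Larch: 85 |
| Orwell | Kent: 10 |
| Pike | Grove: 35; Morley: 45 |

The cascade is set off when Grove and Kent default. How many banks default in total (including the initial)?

3

Round 1 — Grove, Kent default (initial).
  Morley: +50 → 50 < 120
  Orwell: +85+50 → 135 ≥ 80
Round 2 — Orwell defaults.
No further defaults.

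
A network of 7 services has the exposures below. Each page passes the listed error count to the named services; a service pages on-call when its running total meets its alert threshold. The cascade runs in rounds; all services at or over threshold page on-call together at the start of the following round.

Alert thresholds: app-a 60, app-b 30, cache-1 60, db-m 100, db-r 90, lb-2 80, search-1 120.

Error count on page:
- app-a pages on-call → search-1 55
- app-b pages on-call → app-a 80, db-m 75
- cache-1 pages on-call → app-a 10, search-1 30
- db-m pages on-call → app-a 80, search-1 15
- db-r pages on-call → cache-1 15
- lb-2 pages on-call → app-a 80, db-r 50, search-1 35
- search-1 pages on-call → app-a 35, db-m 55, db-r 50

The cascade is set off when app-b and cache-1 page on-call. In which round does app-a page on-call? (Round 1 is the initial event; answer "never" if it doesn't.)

2

Round 1 — app-b, cache-1 page on-call (initial).
  app-a: +80+10 → 90 ≥ 60
  db-m: +75 → 75 < 100
  search-1: +30 → 30 < 120
Round 2 — app-a pages on-call.
  search-1: +55 → 85 < 120
No further pages.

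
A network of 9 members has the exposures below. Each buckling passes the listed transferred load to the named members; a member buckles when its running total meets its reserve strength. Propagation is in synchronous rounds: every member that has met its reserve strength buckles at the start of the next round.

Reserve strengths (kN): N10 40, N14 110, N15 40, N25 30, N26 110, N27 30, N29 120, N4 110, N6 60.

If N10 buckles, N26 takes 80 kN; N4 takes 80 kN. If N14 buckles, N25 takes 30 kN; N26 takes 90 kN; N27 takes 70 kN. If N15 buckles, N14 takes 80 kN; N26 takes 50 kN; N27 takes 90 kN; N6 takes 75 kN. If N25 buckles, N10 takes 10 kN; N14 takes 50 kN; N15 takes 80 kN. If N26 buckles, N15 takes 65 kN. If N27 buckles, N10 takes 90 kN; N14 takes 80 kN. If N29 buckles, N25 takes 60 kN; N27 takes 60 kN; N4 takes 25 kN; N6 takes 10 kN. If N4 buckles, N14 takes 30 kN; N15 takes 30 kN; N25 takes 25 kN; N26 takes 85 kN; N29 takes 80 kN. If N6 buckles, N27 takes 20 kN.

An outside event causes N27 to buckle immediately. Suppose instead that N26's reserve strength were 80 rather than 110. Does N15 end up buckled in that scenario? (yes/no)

With N26's reserve strength at 80:
Round 1 — N27 buckles (initial).
  N10: +90 → 90 ≥ 40
  N14: +80 → 80 < 110
Round 2 — N10 buckles.
  N26: +80 → 80 ≥ 80
  N4: +80 → 80 < 110
Round 3 — N26 buckles.
  N15: +65 → 65 ≥ 40
Round 4 — N15 buckles.
  N14: +80 → 160 ≥ 110
  N6: +75 → 75 ≥ 60
Round 5 — N14, N6 buckle.
  N25: +30 → 30 ≥ 30
Round 6 — N25 buckles.
No further bucklings.

yes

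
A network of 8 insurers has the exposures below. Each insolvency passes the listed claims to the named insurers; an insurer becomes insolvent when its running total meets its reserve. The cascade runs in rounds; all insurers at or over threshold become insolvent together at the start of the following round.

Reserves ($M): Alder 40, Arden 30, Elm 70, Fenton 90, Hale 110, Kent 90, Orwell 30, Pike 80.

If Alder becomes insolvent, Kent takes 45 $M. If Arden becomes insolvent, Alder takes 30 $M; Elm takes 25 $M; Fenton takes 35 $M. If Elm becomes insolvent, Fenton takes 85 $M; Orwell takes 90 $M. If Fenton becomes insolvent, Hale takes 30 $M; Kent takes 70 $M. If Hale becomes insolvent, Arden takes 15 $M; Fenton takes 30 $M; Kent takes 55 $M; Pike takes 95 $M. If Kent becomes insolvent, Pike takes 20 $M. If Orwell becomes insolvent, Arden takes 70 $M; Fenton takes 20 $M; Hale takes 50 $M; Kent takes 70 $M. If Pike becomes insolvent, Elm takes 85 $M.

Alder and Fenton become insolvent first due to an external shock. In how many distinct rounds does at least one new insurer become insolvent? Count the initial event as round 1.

Round 1 — Alder, Fenton become insolvent (initial).
  Hale: +30 → 30 < 110
  Kent: +45+70 → 115 ≥ 90
Round 2 — Kent becomes insolvent.
  Pike: +20 → 20 < 80
No further insolvencies.

2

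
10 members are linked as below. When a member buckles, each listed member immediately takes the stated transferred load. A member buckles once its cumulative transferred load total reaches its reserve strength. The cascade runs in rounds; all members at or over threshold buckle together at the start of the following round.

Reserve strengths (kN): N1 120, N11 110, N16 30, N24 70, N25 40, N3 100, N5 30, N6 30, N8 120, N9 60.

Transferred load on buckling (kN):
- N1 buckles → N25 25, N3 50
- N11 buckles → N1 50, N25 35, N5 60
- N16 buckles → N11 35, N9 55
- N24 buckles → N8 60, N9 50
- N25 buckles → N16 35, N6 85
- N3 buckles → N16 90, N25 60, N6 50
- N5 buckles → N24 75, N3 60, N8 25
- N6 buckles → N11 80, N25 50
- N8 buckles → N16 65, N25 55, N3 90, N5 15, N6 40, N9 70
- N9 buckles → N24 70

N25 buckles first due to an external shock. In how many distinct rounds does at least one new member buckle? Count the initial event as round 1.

Round 1 — N25 buckles (initial).
  N16: +35 → 35 ≥ 30
  N6: +85 → 85 ≥ 30
Round 2 — N16, N6 buckle.
  N11: +35+80 → 115 ≥ 110
  N9: +55 → 55 < 60
Round 3 — N11 buckles.
  N1: +50 → 50 < 120
  N5: +60 → 60 ≥ 30
Round 4 — N5 buckles.
  N24: +75 → 75 ≥ 70
  N3: +60 → 60 < 100
  N8: +25 → 25 < 120
Round 5 — N24 buckles.
  N8: +60 → 85 < 120
  N9: +50 → 105 ≥ 60
Round 6 — N9 buckles.
No further bucklings.

6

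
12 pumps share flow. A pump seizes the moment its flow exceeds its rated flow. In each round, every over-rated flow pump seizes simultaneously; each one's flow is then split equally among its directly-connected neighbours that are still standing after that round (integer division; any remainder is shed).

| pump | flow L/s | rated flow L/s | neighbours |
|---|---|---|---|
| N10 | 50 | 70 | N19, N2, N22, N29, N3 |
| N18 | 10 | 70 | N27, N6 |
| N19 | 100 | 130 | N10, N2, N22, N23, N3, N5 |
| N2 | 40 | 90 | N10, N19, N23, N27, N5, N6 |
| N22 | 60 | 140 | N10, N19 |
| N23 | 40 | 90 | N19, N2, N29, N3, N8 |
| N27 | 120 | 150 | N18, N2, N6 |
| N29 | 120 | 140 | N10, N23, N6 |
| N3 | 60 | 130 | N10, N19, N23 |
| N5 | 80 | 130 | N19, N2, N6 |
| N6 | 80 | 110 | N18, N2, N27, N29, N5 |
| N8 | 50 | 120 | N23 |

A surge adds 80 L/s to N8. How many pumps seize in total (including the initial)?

Round 1 — N8 at 130 > 120. N8 seizes.
  N8 sheds 130 L/s to N23: 130 each.
    N23: 40+130 = 170 > 90
Round 2 — N23 seizes.
  N23 sheds 170 L/s to N19, N2, N29, N3: 42 each (2 lost).
    N19: 100+42 = 142 > 130
    N2: 40+42 = 82 ≤ 90
    N29: 120+42 = 162 > 140
    N3: 60+42 = 102 ≤ 130
Round 3 — N19, N29 seize.
  N19 sheds 142 L/s to N10, N2, N22, N3, N5: 28 each (2 lost).
    N10: 50+28 = 78 > 70
    N2: 82+28 = 110 > 90
    N22: 60+28 = 88 ≤ 140
    N3: 102+28 = 130 ≤ 130
    N5: 80+28 = 108 ≤ 130
  N29 sheds 162 L/s to N10, N6: 81 each.
    N10: 78+81 = 159 > 70
    N6: 80+81 = 161 > 110
Round 4 — N10, N2, N6 seize.
  N10 sheds 159 L/s to N22, N3: 79 each (1 lost).
    N22: 88+79 = 167 > 140
    N3: 130+79 = 209 > 130
  N2 sheds 110 L/s to N27, N5: 55 each.
    N27: 120+55 = 175 > 150
    N5: 108+55 = 163 > 130
  N6 sheds 161 L/s to N18, N27, N5: 53 each (2 lost).
    N18: 10+53 = 63 ≤ 70
    N27: 175+53 = 228 > 150
    N5: 163+53 = 216 > 130
Round 5 — N22, N27, N3, N5 seize.
  N22 sheds 167 L/s: no online neighbours, lost.
  N27 sheds 228 L/s to N18: 228 each.
    N18: 63+228 = 291 > 70
  N3 sheds 209 L/s: no online neighbours, lost.
  N5 sheds 216 L/s: no online neighbours, lost.
Round 6 — N18 seizes.
  N18 sheds 291 L/s: no online neighbours, lost.
No further seizures.

12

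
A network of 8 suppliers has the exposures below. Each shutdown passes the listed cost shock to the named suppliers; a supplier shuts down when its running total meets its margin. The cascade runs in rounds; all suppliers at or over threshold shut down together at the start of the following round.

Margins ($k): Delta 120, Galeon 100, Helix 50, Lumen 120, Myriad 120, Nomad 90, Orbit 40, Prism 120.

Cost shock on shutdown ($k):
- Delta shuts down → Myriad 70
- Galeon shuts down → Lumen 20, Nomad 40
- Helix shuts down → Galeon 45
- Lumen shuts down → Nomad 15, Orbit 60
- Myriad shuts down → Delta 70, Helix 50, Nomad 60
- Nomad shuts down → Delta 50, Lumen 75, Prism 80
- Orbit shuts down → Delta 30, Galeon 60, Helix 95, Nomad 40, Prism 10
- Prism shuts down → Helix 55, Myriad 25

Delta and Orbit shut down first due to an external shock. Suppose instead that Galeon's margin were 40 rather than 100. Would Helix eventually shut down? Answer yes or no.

With Galeon's margin at 40:
Round 1 — Delta, Orbit shut down (initial).
  Galeon: +60 → 60 ≥ 40
  Helix: +95 → 95 ≥ 50
  Myriad: +70 → 70 < 120
  Nomad: +40 → 40 < 90
  Prism: +10 → 10 < 120
Round 2 — Galeon, Helix shut down.
  Lumen: +20 → 20 < 120
  Nomad: +40 → 80 < 90
No further shutdowns.

yes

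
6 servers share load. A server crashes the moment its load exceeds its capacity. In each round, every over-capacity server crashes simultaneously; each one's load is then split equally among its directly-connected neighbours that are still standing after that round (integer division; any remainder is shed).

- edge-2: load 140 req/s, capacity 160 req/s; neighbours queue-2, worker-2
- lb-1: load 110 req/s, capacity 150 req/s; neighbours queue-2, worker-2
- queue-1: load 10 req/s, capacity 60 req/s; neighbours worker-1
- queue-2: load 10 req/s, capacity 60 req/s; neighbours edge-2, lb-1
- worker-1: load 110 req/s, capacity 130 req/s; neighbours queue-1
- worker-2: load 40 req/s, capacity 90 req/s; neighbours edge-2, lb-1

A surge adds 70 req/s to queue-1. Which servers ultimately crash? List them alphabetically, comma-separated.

queue-1, worker-1

Round 1 — queue-1 at 80 > 60. queue-1 crashes.
  queue-1 sheds 80 req/s to worker-1: 80 each.
    worker-1: 110+80 = 190 > 130
Round 2 — worker-1 crashes.
  worker-1 sheds 190 req/s: no online neighbours, lost.
No further crashes.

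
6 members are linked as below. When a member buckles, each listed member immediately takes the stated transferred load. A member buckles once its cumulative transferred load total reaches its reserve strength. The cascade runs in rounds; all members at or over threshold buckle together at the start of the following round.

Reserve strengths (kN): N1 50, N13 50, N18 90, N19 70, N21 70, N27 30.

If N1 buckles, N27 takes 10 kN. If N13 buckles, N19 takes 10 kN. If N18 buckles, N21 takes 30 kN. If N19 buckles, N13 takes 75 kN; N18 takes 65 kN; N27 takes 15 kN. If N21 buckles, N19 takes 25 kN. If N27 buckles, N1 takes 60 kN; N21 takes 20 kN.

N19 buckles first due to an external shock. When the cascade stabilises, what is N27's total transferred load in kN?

15

Round 1 — N19 buckles (initial).
  N13: +75 → 75 ≥ 50
  N18: +65 → 65 < 90
  N27: +15 → 15 < 30
Round 2 — N13 buckles.
No further bucklings.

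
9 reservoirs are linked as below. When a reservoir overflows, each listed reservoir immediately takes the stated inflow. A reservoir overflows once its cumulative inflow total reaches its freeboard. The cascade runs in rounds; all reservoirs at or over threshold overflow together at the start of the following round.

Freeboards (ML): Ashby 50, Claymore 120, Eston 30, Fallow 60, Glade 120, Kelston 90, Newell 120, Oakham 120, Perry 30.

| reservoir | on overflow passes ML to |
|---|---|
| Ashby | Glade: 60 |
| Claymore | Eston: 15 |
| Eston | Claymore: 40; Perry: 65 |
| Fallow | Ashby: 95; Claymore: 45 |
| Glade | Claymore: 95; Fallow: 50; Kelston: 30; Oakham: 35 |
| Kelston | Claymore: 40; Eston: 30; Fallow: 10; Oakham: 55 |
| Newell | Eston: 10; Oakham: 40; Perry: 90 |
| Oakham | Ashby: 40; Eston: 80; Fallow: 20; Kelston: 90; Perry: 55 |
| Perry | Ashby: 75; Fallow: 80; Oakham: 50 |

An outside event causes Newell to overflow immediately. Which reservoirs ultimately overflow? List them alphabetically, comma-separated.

Round 1 — Newell overflows (initial).
  Eston: +10 → 10 < 30
  Oakham: +40 → 40 < 120
  Perry: +90 → 90 ≥ 30
Round 2 — Perry overflows.
  Ashby: +75 → 75 ≥ 50
  Fallow: +80 → 80 ≥ 60
  Oakham: +50 → 90 < 120
Round 3 — Ashby, Fallow overflow.
  Claymore: +45 → 45 < 120
  Glade: +60 → 60 < 120
No further overflows.

Ashby, Fallow, Newell, Perry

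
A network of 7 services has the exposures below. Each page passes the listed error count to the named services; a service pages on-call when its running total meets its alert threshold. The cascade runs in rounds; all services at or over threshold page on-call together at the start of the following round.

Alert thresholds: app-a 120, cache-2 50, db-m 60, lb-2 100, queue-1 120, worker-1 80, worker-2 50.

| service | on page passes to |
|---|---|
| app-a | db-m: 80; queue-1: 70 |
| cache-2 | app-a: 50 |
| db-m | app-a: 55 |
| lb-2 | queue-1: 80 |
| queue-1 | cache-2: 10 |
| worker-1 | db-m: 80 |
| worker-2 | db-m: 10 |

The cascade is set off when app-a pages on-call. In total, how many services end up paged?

2

Round 1 — app-a pages on-call (initial).
  db-m: +80 → 80 ≥ 60
  queue-1: +70 → 70 < 120
Round 2 — db-m pages on-call.
No further pages.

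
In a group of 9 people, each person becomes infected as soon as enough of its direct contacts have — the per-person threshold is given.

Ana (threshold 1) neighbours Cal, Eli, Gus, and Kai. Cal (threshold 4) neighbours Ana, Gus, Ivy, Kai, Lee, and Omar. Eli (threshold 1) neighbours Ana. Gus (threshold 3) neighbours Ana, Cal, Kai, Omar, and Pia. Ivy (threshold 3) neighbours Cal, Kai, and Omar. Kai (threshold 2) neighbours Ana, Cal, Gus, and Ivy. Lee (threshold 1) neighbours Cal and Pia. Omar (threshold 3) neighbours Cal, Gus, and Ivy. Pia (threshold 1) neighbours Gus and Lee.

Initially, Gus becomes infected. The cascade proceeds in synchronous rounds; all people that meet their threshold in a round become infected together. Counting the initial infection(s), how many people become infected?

7

Round 1 — Gus becomes infected (initial).
Round 2 — checking thresholds:
  Ana: 1 of 4 neighbours ≥ 1, becomes infected.
  Cal: 1 of 6 neighbours < 4, below threshold.
  Kai: 1 of 4 neighbours < 2, below threshold.
  Omar: 1 of 3 neighbours < 3, below threshold.
  Pia: 1 of 2 neighbours ≥ 1, becomes infected.
Round 3 — checking thresholds:
  Cal: 2 of 6 neighbours < 4, below threshold.
  Eli: 1 of 1 neighbours ≥ 1, becomes infected.
  Kai: 2 of 4 neighbours ≥ 2, becomes infected.
  Lee: 1 of 2 neighbours ≥ 1, becomes infected.
  Omar: 1 of 3 neighbours < 3, below threshold.
Round 4 — checking thresholds:
  Cal: 4 of 6 neighbours ≥ 4, becomes infected.
  Ivy: 1 of 3 neighbours < 3, below threshold.
  Omar: 1 of 3 neighbours < 3, below threshold.
Round 5 — no new infections; cascade stops.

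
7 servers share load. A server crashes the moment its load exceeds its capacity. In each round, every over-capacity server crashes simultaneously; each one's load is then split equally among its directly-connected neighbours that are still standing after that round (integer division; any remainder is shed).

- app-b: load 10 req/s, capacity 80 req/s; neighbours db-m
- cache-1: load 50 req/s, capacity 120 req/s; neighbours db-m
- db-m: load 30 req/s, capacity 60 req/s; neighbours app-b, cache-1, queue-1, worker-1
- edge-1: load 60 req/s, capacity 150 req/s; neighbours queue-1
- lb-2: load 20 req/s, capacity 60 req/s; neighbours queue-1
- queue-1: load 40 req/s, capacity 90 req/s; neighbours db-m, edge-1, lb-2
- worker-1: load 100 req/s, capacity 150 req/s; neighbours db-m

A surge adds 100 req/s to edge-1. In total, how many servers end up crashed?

Round 1 — edge-1 at 160 > 150. edge-1 crashes.
  edge-1 sheds 160 req/s to queue-1: 160 each.
    queue-1: 40+160 = 200 > 90
Round 2 — queue-1 crashes.
  queue-1 sheds 200 req/s to db-m, lb-2: 100 each.
    db-m: 30+100 = 130 > 60
    lb-2: 20+100 = 120 > 60
Round 3 — db-m, lb-2 crash.
  db-m sheds 130 req/s to app-b, cache-1, worker-1: 43 each (1 lost).
    app-b: 10+43 = 53 ≤ 80
    cache-1: 50+43 = 93 ≤ 120
    worker-1: 100+43 = 143 ≤ 150
  lb-2 sheds 120 req/s: no online neighbours, lost.
No further crashes.

4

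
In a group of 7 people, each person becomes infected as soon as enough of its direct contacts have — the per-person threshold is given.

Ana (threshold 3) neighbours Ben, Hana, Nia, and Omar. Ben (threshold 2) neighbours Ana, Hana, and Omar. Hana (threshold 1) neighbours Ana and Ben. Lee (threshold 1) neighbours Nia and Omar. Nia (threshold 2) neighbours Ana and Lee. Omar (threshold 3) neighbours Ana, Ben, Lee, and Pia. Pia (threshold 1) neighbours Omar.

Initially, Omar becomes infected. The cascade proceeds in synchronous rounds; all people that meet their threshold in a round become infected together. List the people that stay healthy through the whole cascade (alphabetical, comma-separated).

Ana, Ben, Hana, Nia

Round 1 — Omar becomes infected (initial).
Round 2 — checking thresholds:
  Ana: 1 of 4 neighbours < 3, not yet.
  Ben: 1 of 3 neighbours < 2, not yet.
  Lee: 1 of 2 neighbours ≥ 1, becomes infected.
  Pia: 1 of 1 neighbours ≥ 1, becomes infected.
Round 3 — no new infections; cascade stops.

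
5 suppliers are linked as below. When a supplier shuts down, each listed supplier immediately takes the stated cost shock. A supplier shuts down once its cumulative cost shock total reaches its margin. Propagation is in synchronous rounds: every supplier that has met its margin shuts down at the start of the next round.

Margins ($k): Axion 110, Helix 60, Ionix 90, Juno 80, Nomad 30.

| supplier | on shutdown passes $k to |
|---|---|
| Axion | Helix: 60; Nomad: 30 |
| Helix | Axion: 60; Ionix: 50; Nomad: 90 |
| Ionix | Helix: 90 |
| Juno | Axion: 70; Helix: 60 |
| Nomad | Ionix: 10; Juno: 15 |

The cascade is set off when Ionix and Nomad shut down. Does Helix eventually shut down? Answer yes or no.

yes

Round 1 — Ionix, Nomad shut down (initial).
  Helix: +90 → 90 ≥ 60
  Juno: +15 → 15 < 80
Round 2 — Helix shuts down.
  Axion: +60 → 60 < 110
No further shutdowns.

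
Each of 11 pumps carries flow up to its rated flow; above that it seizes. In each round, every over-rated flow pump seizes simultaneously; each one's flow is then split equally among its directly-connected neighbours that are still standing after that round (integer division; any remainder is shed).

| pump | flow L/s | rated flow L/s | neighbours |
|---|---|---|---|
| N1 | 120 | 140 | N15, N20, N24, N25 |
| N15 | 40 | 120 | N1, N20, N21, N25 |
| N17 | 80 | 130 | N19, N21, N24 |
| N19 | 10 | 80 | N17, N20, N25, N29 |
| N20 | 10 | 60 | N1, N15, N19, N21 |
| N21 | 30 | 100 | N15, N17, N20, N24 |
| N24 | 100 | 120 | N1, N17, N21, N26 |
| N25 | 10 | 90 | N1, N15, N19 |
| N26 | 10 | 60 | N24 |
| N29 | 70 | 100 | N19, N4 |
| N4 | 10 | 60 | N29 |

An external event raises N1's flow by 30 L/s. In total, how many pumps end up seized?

Round 1 — N1 at 150 > 140. N1 seizes.
  N1 sheds 150 L/s to N15, N20, N24, N25: 37 each (2 lost).
    N15: 40+37 = 77 ≤ 120
    N20: 10+37 = 47 ≤ 60
    N24: 100+37 = 137 > 120
    N25: 10+37 = 47 ≤ 90
Round 2 — N24 seizes.
  N24 sheds 137 L/s to N17, N21, N26: 45 each (2 lost).
    N17: 80+45 = 125 ≤ 130
    N21: 30+45 = 75 ≤ 100
    N26: 10+45 = 55 ≤ 60
No further seizures.

2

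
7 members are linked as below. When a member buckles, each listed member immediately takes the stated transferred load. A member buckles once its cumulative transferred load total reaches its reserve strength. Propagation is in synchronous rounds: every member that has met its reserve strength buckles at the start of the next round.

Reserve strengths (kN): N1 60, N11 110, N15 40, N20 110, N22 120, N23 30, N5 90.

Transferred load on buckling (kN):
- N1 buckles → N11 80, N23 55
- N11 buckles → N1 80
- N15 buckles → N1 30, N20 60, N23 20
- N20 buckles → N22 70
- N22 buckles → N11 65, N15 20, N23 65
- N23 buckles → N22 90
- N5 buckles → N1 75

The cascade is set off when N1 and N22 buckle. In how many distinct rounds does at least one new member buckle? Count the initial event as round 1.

2

Round 1 — N1, N22 buckle (initial).
  N11: +80+65 → 145 ≥ 110
  N15: +20 → 20 < 40
  N23: +55+65 → 120 ≥ 30
Round 2 — N11, N23 buckle.
No further bucklings.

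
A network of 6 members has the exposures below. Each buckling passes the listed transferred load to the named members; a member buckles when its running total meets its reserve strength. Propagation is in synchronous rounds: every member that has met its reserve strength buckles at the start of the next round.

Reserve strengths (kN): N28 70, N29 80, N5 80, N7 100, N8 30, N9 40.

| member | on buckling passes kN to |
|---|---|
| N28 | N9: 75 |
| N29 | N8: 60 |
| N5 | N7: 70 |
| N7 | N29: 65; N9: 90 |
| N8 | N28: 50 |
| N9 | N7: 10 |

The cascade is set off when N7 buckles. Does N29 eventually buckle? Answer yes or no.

Round 1 — N7 buckles (initial).
  N29: +65 → 65 < 80
  N9: +90 → 90 ≥ 40
Round 2 — N9 buckles.
No further bucklings.

no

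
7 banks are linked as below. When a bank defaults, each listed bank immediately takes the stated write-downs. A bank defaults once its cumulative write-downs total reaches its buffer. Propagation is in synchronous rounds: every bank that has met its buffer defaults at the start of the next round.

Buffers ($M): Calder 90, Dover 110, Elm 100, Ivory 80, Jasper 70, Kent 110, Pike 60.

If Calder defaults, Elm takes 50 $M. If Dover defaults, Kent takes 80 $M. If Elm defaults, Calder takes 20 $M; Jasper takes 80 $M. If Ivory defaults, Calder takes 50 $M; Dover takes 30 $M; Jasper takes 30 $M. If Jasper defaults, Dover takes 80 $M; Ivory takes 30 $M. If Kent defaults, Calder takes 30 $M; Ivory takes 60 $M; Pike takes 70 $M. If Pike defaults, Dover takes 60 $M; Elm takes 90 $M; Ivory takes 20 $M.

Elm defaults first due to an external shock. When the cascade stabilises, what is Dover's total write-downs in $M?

Round 1 — Elm defaults (initial).
  Calder: +20 → 20 < 90
  Jasper: +80 → 80 ≥ 70
Round 2 — Jasper defaults.
  Dover: +80 → 80 < 110
  Ivory: +30 → 30 < 80
No further defaults.

80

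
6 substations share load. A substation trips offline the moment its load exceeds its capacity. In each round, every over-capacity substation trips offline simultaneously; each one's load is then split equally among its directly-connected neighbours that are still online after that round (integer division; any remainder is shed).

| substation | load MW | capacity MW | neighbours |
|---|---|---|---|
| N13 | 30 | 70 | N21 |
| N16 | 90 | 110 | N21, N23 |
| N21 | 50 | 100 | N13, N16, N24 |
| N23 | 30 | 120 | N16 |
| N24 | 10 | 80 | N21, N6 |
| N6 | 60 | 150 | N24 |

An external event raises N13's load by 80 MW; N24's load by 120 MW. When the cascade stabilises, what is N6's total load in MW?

125

Round 1 — N13 at 110 > 70; N24 at 130 > 80. N13, N24 trip offline.
  N13 sheds 110 MW to N21: 110 each.
    N21: 50+110 = 160 > 100
  N24 sheds 130 MW to N21, N6: 65 each.
    N21: 160+65 = 225 > 100
    N6: 60+65 = 125 ≤ 150
Round 2 — N21 trips offline.
  N21 sheds 225 MW to N16: 225 each.
    N16: 90+225 = 315 > 110
Round 3 — N16 trips offline.
  N16 sheds 315 MW to N23: 315 each.
    N23: 30+315 = 345 > 120
Round 4 — N23 trips offline.
  N23 sheds 345 MW: no online neighbours, lost.
No further trips.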